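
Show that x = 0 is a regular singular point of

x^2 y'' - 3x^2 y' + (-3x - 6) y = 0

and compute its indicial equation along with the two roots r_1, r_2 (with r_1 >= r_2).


Divide by x^2 to reach normal form y'' + P_1(x) y' + P_2(x) y = 0 with P_1(x) = -3 and P_2(x) = -3/x - 6/x^2.
x = 0 is a singular point because the y-coefficient -3/x - 6/x^2 has a pole at x = 0.
It is a regular singular point because x P_1(x) = p(x) = -3x and x^2 P_2(x) = q(x) = -3x - 6 are polynomials, hence analytic at x = 0.
p(0) = 0,  q(0) = -6.
Indicial equation: r(r-1) + p(0) r + q(0) = 0, i.e. r^2 + (p(0) - 1) r + q(0) = 0, i.e. r^2 - 1 r - 6 = 0.
Discriminant: (-1)^2 - 4(-6) = 25, so r = (1 ± 5)/2.
Solving: r_1 = 3, r_2 = -2.

indicial: r^2 - 1 r - 6 = 0; roots r_1 = 3, r_2 = -2


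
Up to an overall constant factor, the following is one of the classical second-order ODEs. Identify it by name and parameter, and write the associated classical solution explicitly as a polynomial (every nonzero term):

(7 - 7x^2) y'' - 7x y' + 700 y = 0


All three coefficients share the factor 7; dividing through by 7 gives  (1 - x^2) y'' - x y' + 100 y = 0.
This matches the Chebyshev equation (1 - x^2) y'' - x y' + n^2 y = 0 (note the -x y' term, not -2x y') with n^2 = 100, so n = 10; the polynomial solution is T_10(x).
With y = sum_k a_k x^k, matching x^k gives (k+2)(k+1) a_{k+2} = (k^2 - n^2) a_k = (k - 10)(k + 10) a_k. The right side vanishes at k = 10, so the series with the parity of 10 terminates at degree 10.
Standard normalization: leading coefficient of T_n is 2^(n-1), so a_10 = 2^9 = 512. Work downward with a_k = (k+1)(k+2) a_{k+2} / ((k - 10)(k + 10)):
  a_8 = (9)(10)(512) / ((8 - 10)(8 + 10)) = 46080/(-36) = -1280
  a_6 = (7)(8)(-1280) / ((6 - 10)(6 + 10)) = -71680/(-64) = 1120
  a_4 = (5)(6)(1120) / ((4 - 10)(4 + 10)) = 33600/(-84) = -400
  a_2 = (3)(4)(-400) / ((2 - 10)(2 + 10)) = -4800/(-96) = 50
  a_0 = (1)(2)(50) / ((0 - 10)(0 + 10)) = 100/(-100) = -1
Hence T_10(x) = 512 x^10 - 1280 x^8 + 1120 x^6 - 400 x^4 + 50 x^2 - 1.

T_10(x); series = 512 x^10 - 1280 x^8 + 1120 x^6 - 400 x^4 + 50 x^2 - 1


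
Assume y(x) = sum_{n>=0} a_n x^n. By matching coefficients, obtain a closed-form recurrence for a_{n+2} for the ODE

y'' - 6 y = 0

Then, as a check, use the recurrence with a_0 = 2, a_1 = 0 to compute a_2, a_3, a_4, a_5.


Substitute y = sum_n a_n x^n into y'' + (const) y = 0.
y''(x) = sum_{n>=0} (n+2)(n+1) a_{n+2} x^n.
The ODE becomes sum_n [(n+2)(n+1) a_{n+2} - 6 a_n] x^n = 0.
Setting each coefficient to zero gives the recurrence:
  (n+2)(n+1) a_{n+2} - 6 a_n = 0,
  a_{n+2} = 6 / ((n+1)(n+2)) a_n.

Check with a_0 = 2, a_1 = 0 (apply the recurrence for n = 0, 1, 2, 3): a_0 = 2, a_1 = 0, a_2 = 6, a_3 = 0, a_4 = 3, a_5 = 0.

a_{n+2} = 6/((n+1)(n+2)) * a_n; check: a_0 = 2, a_1 = 0, a_2 = 6, a_3 = 0, a_4 = 3, a_5 = 0


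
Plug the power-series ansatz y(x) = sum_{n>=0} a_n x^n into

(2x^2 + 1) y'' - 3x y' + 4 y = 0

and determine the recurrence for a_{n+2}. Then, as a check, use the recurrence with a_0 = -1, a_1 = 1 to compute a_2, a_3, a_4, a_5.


Substitute y = sum_n a_n x^n.
(1 + 2 x^2) y'' contributes (n+2)(n+1) a_{n+2} + 2 n(n-1) a_n at x^n.
-3 x y'(x) contributes -3 n a_n at x^n.
4 y(x) contributes 4 a_n at x^n.
Matching x^n: (n+2)(n+1) a_{n+2} + (2 n(n-1) - 3 n + 4) a_n = 0.
Thus a_{n+2} = (-2 n(n-1) + 3 n - 4) / ((n+1)(n+2)) * a_n.

Check with a_0 = -1, a_1 = 1 (apply the recurrence for n = 0, 1, 2, 3): a_0 = -1, a_1 = 1, a_2 = 2, a_3 = -1/6, a_4 = -1/3, a_5 = 7/120.

a_(n+2) = (-2 n(n-1) + 3 n - 4) / ((n+1)(n+2)) * a_n; check: a_0 = -1, a_1 = 1, a_2 = 2, a_3 = -1/6, a_4 = -1/3, a_5 = 7/120


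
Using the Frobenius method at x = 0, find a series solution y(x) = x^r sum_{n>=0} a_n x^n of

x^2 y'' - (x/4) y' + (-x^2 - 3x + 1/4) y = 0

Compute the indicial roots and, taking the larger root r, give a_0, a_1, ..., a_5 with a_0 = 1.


Write in Frobenius form y'' + (p(x)/x) y' + (q(x)/x^2) y = 0:
  p(x) = -1/4,  q(x) = -x^2 - 3x + 1/4.
Indicial equation: r(r-1) + (-1/4) r + (1/4) = 0 -> roots r_1 = 1, r_2 = 1/4.
Take r = r_1 = 1. Let y(x) = x^r sum_{n>=0} a_n x^n with a_0 = 1.
Substitute y = x^r sum a_n x^n and match x^{r+n}. The recurrence is
  D(n) a_n - 3 a_{n-1} - 1 a_{n-2} = 0,  where D(n) = (r+n)(r+n-1) + (-1/4)(r+n) + (1/4).
  a_n = [3 a_{n-1} + 1 a_{n-2}] / D(n).
Since the indicial polynomial factors as (r - r_1)(r - r_2), D(n) = (r_1 + n - r_1)(r_1 + n - r_2) = n(n + 3/4).
Evaluating step by step (a_0 = 1):
  n = 1: D(1) = 1(1 + 3/4) = 7/4; numerator = 3(1) = 3; a_1 = (3)/(7/4) = 12/7
  n = 2: D(2) = 2(2 + 3/4) = 11/2; numerator = 3(12/7) + 1(1) = 43/7; a_2 = (43/7)/(11/2) = 86/77
  n = 3: D(3) = 3(3 + 3/4) = 45/4; numerator = 3(86/77) + 1(12/7) = 390/77; a_3 = (390/77)/(45/4) = 104/231
  n = 4: D(4) = 4(4 + 3/4) = 19; numerator = 3(104/231) + 1(86/77) = 190/77; a_4 = (190/77)/(19) = 10/77
  n = 5: D(5) = 5(5 + 3/4) = 115/4; numerator = 3(10/77) + 1(104/231) = 194/231; a_5 = (194/231)/(115/4) = 776/26565

r = 1; a_0 = 1; a_1 = 12/7; a_2 = 86/77; a_3 = 104/231; a_4 = 10/77; a_5 = 776/26565


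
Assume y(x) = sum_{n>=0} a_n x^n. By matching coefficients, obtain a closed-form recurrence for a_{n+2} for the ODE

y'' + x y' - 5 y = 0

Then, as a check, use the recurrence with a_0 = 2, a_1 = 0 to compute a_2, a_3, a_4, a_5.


Substitute y = sum_n a_n x^n.
y''(x) has coefficient (n+2)(n+1) a_{n+2} at x^n;
x y'(x) has coefficient n a_n at x^n (shift);
-5 y(x) has coefficient -5 a_n at x^n.
Matching x^n: (n+2)(n+1) a_{n+2} + (n - 5) a_n = 0.
Thus a_{n+2} = (-n + 5) / ((n+1)(n+2)) * a_n.

Check with a_0 = 2, a_1 = 0 (apply the recurrence for n = 0, 1, 2, 3): a_0 = 2, a_1 = 0, a_2 = 5, a_3 = 0, a_4 = 5/4, a_5 = 0.

a_(n+2) = (-n + 5) / ((n+1)(n+2)) * a_n; check: a_0 = 2, a_1 = 0, a_2 = 5, a_3 = 0, a_4 = 5/4, a_5 = 0


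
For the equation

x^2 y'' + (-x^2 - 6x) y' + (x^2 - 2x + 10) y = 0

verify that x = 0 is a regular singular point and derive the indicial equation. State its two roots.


Divide by x^2 to reach normal form y'' + P_1(x) y' + P_2(x) y = 0 with P_1(x) = -1 - 6/x and P_2(x) = 1 - 2/x + 10/x^2.
x = 0 is a singular point because the y'-coefficient -1 - 6/x has a pole at x = 0 and the y-coefficient 1 - 2/x + 10/x^2 has a pole at x = 0.
It is a regular singular point because x P_1(x) = p(x) = -x - 6 and x^2 P_2(x) = q(x) = x^2 - 2x + 10 are polynomials, hence analytic at x = 0.
p(0) = -6,  q(0) = 10.
Indicial equation: r(r-1) + p(0) r + q(0) = 0, i.e. r^2 + (p(0) - 1) r + q(0) = 0, i.e. r^2 - 7 r + 10 = 0.
Discriminant: (-7)^2 - 4(10) = 9, so r = (7 ± 3)/2.
Solving: r_1 = 5, r_2 = 2.

indicial: r^2 - 7 r + 10 = 0; roots r_1 = 5, r_2 = 2


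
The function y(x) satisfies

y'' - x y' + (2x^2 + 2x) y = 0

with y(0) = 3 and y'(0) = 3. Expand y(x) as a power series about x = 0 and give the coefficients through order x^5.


Ansatz: y(x) = sum_{n>=0} a_n x^n, so y'(x) = sum_{n>=1} n a_n x^(n-1) and y''(x) = sum_{n>=2} n(n-1) a_n x^(n-2).
Substitute into P(x) y'' + Q(x) y' + R(x) y = 0 with P(x) = 1, Q(x) = -x, R(x) = 2x^2 + 2x, and match powers of x.
Initial conditions: a_0 = 3, a_1 = 3.
Setting the coefficient of each power of x to zero and solving order by order (substituting the coefficients already found):
  x^0: 2 a_2 = 0  ->  a_2 = 0
  x^1: 6 a_3 - a_1 + 2 a_0 = 0  ->  6 a_3 = a_1 - 2 a_0 = -3  ->  a_3 = -1/2
  x^2: 12 a_4 - 2 a_2 + 2 a_1 + 2 a_0 = 0  ->  12 a_4 = 2 a_2 - 2 a_1 - 2 a_0 = -12  ->  a_4 = -1
  x^3: 20 a_5 - 3 a_3 + 2 a_2 + 2 a_1 = 0  ->  20 a_5 = 3 a_3 - 2 a_2 - 2 a_1 = -15/2  ->  a_5 = -3/8
Truncated series: y(x) = 3 + 3 x - (1/2) x^3 - x^4 - (3/8) x^5 + O(x^6).

a_0 = 3; a_1 = 3; a_2 = 0; a_3 = -1/2; a_4 = -1; a_5 = -3/8


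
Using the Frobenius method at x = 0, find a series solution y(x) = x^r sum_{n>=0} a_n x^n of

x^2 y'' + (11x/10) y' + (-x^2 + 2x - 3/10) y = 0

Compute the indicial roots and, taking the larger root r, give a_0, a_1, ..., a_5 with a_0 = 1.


Write in Frobenius form y'' + (p(x)/x) y' + (q(x)/x^2) y = 0:
  p(x) = 11/10,  q(x) = -x^2 + 2x - 3/10.
Indicial equation: r(r-1) + (11/10) r + (-3/10) = 0 -> roots r_1 = 1/2, r_2 = -3/5.
Take r = r_1 = 1/2. Let y(x) = x^r sum_{n>=0} a_n x^n with a_0 = 1.
Substitute y = x^r sum a_n x^n and match x^{r+n}. The recurrence is
  D(n) a_n + 2 a_{n-1} - 1 a_{n-2} = 0,  where D(n) = (r+n)(r+n-1) + (11/10)(r+n) + (-3/10).
  a_n = [-2 a_{n-1} + 1 a_{n-2}] / D(n).
Since the indicial polynomial factors as (r - r_1)(r - r_2), D(n) = (r_1 + n - r_1)(r_1 + n - r_2) = n(n + 11/10).
Evaluating step by step (a_0 = 1):
  n = 1: D(1) = 1(1 + 11/10) = 21/10; numerator = -2(1) = -2; a_1 = (-2)/(21/10) = -20/21
  n = 2: D(2) = 2(2 + 11/10) = 31/5; numerator = -2(-20/21) + 1(1) = 61/21; a_2 = (61/21)/(31/5) = 305/651
  n = 3: D(3) = 3(3 + 11/10) = 123/10; numerator = -2(305/651) + 1(-20/21) = -410/217; a_3 = (-410/217)/(123/10) = -100/651
  n = 4: D(4) = 4(4 + 11/10) = 102/5; numerator = -2(-100/651) + 1(305/651) = 505/651; a_4 = (505/651)/(102/5) = 2525/66402
  n = 5: D(5) = 5(5 + 11/10) = 61/2; numerator = -2(2525/66402) + 1(-100/651) = -7625/33201; a_5 = (-7625/33201)/(61/2) = -250/33201

r = 1/2; a_0 = 1; a_1 = -20/21; a_2 = 305/651; a_3 = -100/651; a_4 = 2525/66402; a_5 = -250/33201


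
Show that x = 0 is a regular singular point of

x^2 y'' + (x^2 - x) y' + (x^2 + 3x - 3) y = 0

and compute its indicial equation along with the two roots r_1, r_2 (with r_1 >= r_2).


Divide by x^2 to reach normal form y'' + P_1(x) y' + P_2(x) y = 0 with P_1(x) = 1 - 1/x and P_2(x) = 1 + 3/x - 3/x^2.
x = 0 is a singular point because the y'-coefficient 1 - 1/x has a pole at x = 0 and the y-coefficient 1 + 3/x - 3/x^2 has a pole at x = 0.
It is a regular singular point because x P_1(x) = p(x) = x - 1 and x^2 P_2(x) = q(x) = x^2 + 3x - 3 are polynomials, hence analytic at x = 0.
p(0) = -1,  q(0) = -3.
Indicial equation: r(r-1) + p(0) r + q(0) = 0, i.e. r^2 + (p(0) - 1) r + q(0) = 0, i.e. r^2 - 2 r - 3 = 0.
Discriminant: (-2)^2 - 4(-3) = 16, so r = (2 ± 4)/2.
Solving: r_1 = 3, r_2 = -1.

indicial: r^2 - 2 r - 3 = 0; roots r_1 = 3, r_2 = -1


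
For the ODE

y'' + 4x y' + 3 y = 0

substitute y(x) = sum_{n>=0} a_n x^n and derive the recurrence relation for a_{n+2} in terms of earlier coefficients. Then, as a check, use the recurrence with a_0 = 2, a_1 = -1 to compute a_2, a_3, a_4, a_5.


Substitute y = sum_n a_n x^n.
y''(x) has coefficient (n+2)(n+1) a_{n+2} at x^n;
4 x y'(x) has coefficient 4 n a_n at x^n (shift);
3 y(x) has coefficient 3 a_n at x^n.
Matching x^n: (n+2)(n+1) a_{n+2} + (4n + 3) a_n = 0.
Thus a_{n+2} = (-4n - 3) / ((n+1)(n+2)) * a_n.

Check with a_0 = 2, a_1 = -1 (apply the recurrence for n = 0, 1, 2, 3): a_0 = 2, a_1 = -1, a_2 = -3, a_3 = 7/6, a_4 = 11/4, a_5 = -7/8.

a_(n+2) = (-4n - 3) / ((n+1)(n+2)) * a_n; check: a_0 = 2, a_1 = -1, a_2 = -3, a_3 = 7/6, a_4 = 11/4, a_5 = -7/8


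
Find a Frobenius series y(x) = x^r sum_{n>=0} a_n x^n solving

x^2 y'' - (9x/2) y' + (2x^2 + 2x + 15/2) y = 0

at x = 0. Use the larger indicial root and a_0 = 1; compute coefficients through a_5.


Write in Frobenius form y'' + (p(x)/x) y' + (q(x)/x^2) y = 0:
  p(x) = -9/2,  q(x) = 2x^2 + 2x + 15/2.
Indicial equation: r(r-1) + (-9/2) r + (15/2) = 0 -> roots r_1 = 3, r_2 = 5/2.
Take r = r_1 = 3. Let y(x) = x^r sum_{n>=0} a_n x^n with a_0 = 1.
Substitute y = x^r sum a_n x^n and match x^{r+n}. The recurrence is
  D(n) a_n + 2 a_{n-1} + 2 a_{n-2} = 0,  where D(n) = (r+n)(r+n-1) + (-9/2)(r+n) + (15/2).
  a_n = [-2 a_{n-1} - 2 a_{n-2}] / D(n).
Since the indicial polynomial factors as (r - r_1)(r - r_2), D(n) = (r_1 + n - r_1)(r_1 + n - r_2) = n(n + 1/2).
Evaluating step by step (a_0 = 1):
  n = 1: D(1) = 1(1 + 1/2) = 3/2; numerator = -2(1) = -2; a_1 = (-2)/(3/2) = -4/3
  n = 2: D(2) = 2(2 + 1/2) = 5; numerator = -2(-4/3) - 2(1) = 2/3; a_2 = (2/3)/(5) = 2/15
  n = 3: D(3) = 3(3 + 1/2) = 21/2; numerator = -2(2/15) - 2(-4/3) = 12/5; a_3 = (12/5)/(21/2) = 8/35
  n = 4: D(4) = 4(4 + 1/2) = 18; numerator = -2(8/35) - 2(2/15) = -76/105; a_4 = (-76/105)/(18) = -38/945
  n = 5: D(5) = 5(5 + 1/2) = 55/2; numerator = -2(-38/945) - 2(8/35) = -356/945; a_5 = (-356/945)/(55/2) = -712/51975

r = 3; a_0 = 1; a_1 = -4/3; a_2 = 2/15; a_3 = 8/35; a_4 = -38/945; a_5 = -712/51975


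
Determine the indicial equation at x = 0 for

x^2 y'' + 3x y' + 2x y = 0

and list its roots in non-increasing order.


Divide by x^2 to reach normal form y'' + P_1(x) y' + P_2(x) y = 0 with P_1(x) = 3/x and P_2(x) = 2/x.
x = 0 is a singular point because the y'-coefficient 3/x has a pole at x = 0 and the y-coefficient 2/x has a pole at x = 0.
It is a regular singular point because x P_1(x) = p(x) = 3 and x^2 P_2(x) = q(x) = 2x are polynomials, hence analytic at x = 0.
p(0) = 3,  q(0) = 0.
Indicial equation: r(r-1) + p(0) r + q(0) = 0, i.e. r^2 + (p(0) - 1) r + q(0) = 0, i.e. r^2 + 2 r = 0.
Discriminant: (2)^2 - 4(0) = 4, so r = (-2 ± 2)/2.
Solving: r_1 = 0, r_2 = -2.

indicial: r^2 + 2 r = 0; roots r_1 = 0, r_2 = -2


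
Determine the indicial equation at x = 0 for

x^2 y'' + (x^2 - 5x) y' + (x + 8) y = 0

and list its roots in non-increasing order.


Divide by x^2 to reach normal form y'' + P_1(x) y' + P_2(x) y = 0 with P_1(x) = 1 - 5/x and P_2(x) = 1/x + 8/x^2.
x = 0 is a singular point because the y'-coefficient 1 - 5/x has a pole at x = 0 and the y-coefficient 1/x + 8/x^2 has a pole at x = 0.
It is a regular singular point because x P_1(x) = p(x) = x - 5 and x^2 P_2(x) = q(x) = x + 8 are polynomials, hence analytic at x = 0.
p(0) = -5,  q(0) = 8.
Indicial equation: r(r-1) + p(0) r + q(0) = 0, i.e. r^2 + (p(0) - 1) r + q(0) = 0, i.e. r^2 - 6 r + 8 = 0.
Discriminant: (-6)^2 - 4(8) = 4, so r = (6 ± 2)/2.
Solving: r_1 = 4, r_2 = 2.

indicial: r^2 - 6 r + 8 = 0; roots r_1 = 4, r_2 = 2


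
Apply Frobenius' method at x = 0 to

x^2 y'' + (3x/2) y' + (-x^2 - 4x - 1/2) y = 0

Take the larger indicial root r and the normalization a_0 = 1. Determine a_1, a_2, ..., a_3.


Write in Frobenius form y'' + (p(x)/x) y' + (q(x)/x^2) y = 0:
  p(x) = 3/2,  q(x) = -x^2 - 4x - 1/2.
Indicial equation: r(r-1) + (3/2) r + (-1/2) = 0 -> roots r_1 = 1/2, r_2 = -1.
Take r = r_1 = 1/2. Let y(x) = x^r sum_{n>=0} a_n x^n with a_0 = 1.
Substitute y = x^r sum a_n x^n and match x^{r+n}. The recurrence is
  D(n) a_n - 4 a_{n-1} - 1 a_{n-2} = 0,  where D(n) = (r+n)(r+n-1) + (3/2)(r+n) + (-1/2).
  a_n = [4 a_{n-1} + 1 a_{n-2}] / D(n).
Since the indicial polynomial factors as (r - r_1)(r - r_2), D(n) = (r_1 + n - r_1)(r_1 + n - r_2) = n(n + 3/2).
Evaluating step by step (a_0 = 1):
  n = 1: D(1) = 1(1 + 3/2) = 5/2; numerator = 4(1) = 4; a_1 = (4)/(5/2) = 8/5
  n = 2: D(2) = 2(2 + 3/2) = 7; numerator = 4(8/5) + 1(1) = 37/5; a_2 = (37/5)/(7) = 37/35
  n = 3: D(3) = 3(3 + 3/2) = 27/2; numerator = 4(37/35) + 1(8/5) = 204/35; a_3 = (204/35)/(27/2) = 136/315

r = 1/2; a_0 = 1; a_1 = 8/5; a_2 = 37/35; a_3 = 136/315


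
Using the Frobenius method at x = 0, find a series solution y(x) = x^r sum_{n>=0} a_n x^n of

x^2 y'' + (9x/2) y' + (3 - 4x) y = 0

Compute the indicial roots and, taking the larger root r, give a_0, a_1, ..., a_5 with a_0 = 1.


Write in Frobenius form y'' + (p(x)/x) y' + (q(x)/x^2) y = 0:
  p(x) = 9/2,  q(x) = 3 - 4x.
Indicial equation: r(r-1) + (9/2) r + (3) = 0 -> roots r_1 = -3/2, r_2 = -2.
Take r = r_1 = -3/2. Let y(x) = x^r sum_{n>=0} a_n x^n with a_0 = 1.
Substitute y = x^r sum a_n x^n and match x^{r+n}. The recurrence is
  D(n) a_n - 4 a_{n-1} = 0,  where D(n) = (r+n)(r+n-1) + (9/2)(r+n) + (3).
  a_n = 4 / D(n) * a_{n-1}.
Since the indicial polynomial factors as (r - r_1)(r - r_2), D(n) = (r_1 + n - r_1)(r_1 + n - r_2) = n(n + 1/2).
Evaluating step by step (a_0 = 1):
  n = 1: D(1) = 1(1 + 1/2) = 3/2; numerator = 4(1) = 4; a_1 = (4)/(3/2) = 8/3
  n = 2: D(2) = 2(2 + 1/2) = 5; numerator = 4(8/3) = 32/3; a_2 = (32/3)/(5) = 32/15
  n = 3: D(3) = 3(3 + 1/2) = 21/2; numerator = 4(32/15) = 128/15; a_3 = (128/15)/(21/2) = 256/315
  n = 4: D(4) = 4(4 + 1/2) = 18; numerator = 4(256/315) = 1024/315; a_4 = (1024/315)/(18) = 512/2835
  n = 5: D(5) = 5(5 + 1/2) = 55/2; numerator = 4(512/2835) = 2048/2835; a_5 = (2048/2835)/(55/2) = 4096/155925

r = -3/2; a_0 = 1; a_1 = 8/3; a_2 = 32/15; a_3 = 256/315; a_4 = 512/2835; a_5 = 4096/155925


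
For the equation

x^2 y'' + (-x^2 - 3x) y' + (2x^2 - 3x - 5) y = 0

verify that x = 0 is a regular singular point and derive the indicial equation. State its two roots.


Divide by x^2 to reach normal form y'' + P_1(x) y' + P_2(x) y = 0 with P_1(x) = -1 - 3/x and P_2(x) = 2 - 3/x - 5/x^2.
x = 0 is a singular point because the y'-coefficient -1 - 3/x has a pole at x = 0 and the y-coefficient 2 - 3/x - 5/x^2 has a pole at x = 0.
It is a regular singular point because x P_1(x) = p(x) = -x - 3 and x^2 P_2(x) = q(x) = 2x^2 - 3x - 5 are polynomials, hence analytic at x = 0.
p(0) = -3,  q(0) = -5.
Indicial equation: r(r-1) + p(0) r + q(0) = 0, i.e. r^2 + (p(0) - 1) r + q(0) = 0, i.e. r^2 - 4 r - 5 = 0.
Discriminant: (-4)^2 - 4(-5) = 36, so r = (4 ± 6)/2.
Solving: r_1 = 5, r_2 = -1.

indicial: r^2 - 4 r - 5 = 0; roots r_1 = 5, r_2 = -1


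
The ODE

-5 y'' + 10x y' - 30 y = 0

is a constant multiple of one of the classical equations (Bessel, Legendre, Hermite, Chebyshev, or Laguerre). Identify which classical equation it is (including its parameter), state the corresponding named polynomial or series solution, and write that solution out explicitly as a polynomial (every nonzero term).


All three coefficients share the factor -5; dividing through by -5 gives  y'' - 2x y' + 6 y = 0.
This matches the Hermite equation y'' - 2x y' + 2n y = 0 with 2n = 6, so n = 3; the polynomial solution is H_3(x).
With y = sum_k a_k x^k, matching x^k gives (k+2)(k+1) a_{k+2} = 2(k - n) a_k = 2(k - 3) a_k. The right side vanishes at k = 3, so the series with the parity of 3 terminates at degree 3.
Standard normalization: leading coefficient of H_n is 2^n, so a_3 = 2^3 = 8. Work downward with a_k = (k+1)(k+2) a_{k+2} / (2(k - n)):
  a_1 = (2)(3)(8) / (2(1 - 3)) = 48/(-4) = -12
Hence H_3(x) = 8 x^3 - 12 x.

H_3(x); series = 8 x^3 - 12 x


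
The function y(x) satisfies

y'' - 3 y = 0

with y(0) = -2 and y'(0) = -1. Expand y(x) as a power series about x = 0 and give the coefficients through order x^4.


Ansatz: y(x) = sum_{n>=0} a_n x^n, so y'(x) = sum_{n>=1} n a_n x^(n-1) and y''(x) = sum_{n>=2} n(n-1) a_n x^(n-2).
Substitute into P(x) y'' + Q(x) y' + R(x) y = 0 with P(x) = 1, Q(x) = 0, R(x) = -3, and match powers of x.
Initial conditions: a_0 = -2, a_1 = -1.
Setting the coefficient of each power of x to zero and solving order by order (substituting the coefficients already found):
  x^0: 2 a_2 - 3 a_0 = 0  ->  2 a_2 = 3 a_0 = -6  ->  a_2 = -3
  x^1: 6 a_3 - 3 a_1 = 0  ->  6 a_3 = 3 a_1 = -3  ->  a_3 = -1/2
  x^2: 12 a_4 - 3 a_2 = 0  ->  12 a_4 = 3 a_2 = -9  ->  a_4 = -3/4
Truncated series: y(x) = -2 - x - 3 x^2 - (1/2) x^3 - (3/4) x^4 + O(x^5).

a_0 = -2; a_1 = -1; a_2 = -3; a_3 = -1/2; a_4 = -3/4


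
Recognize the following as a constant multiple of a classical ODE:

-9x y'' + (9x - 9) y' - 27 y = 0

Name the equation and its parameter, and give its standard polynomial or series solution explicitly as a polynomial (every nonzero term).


All three coefficients share the factor -9; dividing through by -9 gives  x y'' + (1 - x) y' + 3 y = 0.
This matches the Laguerre equation x y'' + (1 - x) y' + n y = 0 with n = 3; the polynomial solution is L_3(x).
With y = sum_k a_k x^k, matching x^k gives (k+1)k a_{k+1} + (k+1) a_{k+1} - k a_k + n a_k = 0, i.e. (k+1)^2 a_{k+1} = (k - n) a_k = (k - 3) a_k. The right side vanishes at k = 3, so the series terminates at degree 3.
Standard normalization L_n(0) = 1 gives a_0 = 1. Work upward with a_{k+1} = (k - 3) a_k / (k+1)^2:
  a_1 = (0 - 3)(1) / 1^2 = -3/1 = -3
  a_2 = (1 - 3)(-3) / 2^2 = 6/4 = 3/2
  a_3 = (2 - 3)(3/2) / 3^2 = (-3/2)/9 = -1/6
Hence L_3(x) = -x^3/6 + 3 x^2/2 - 3 x + 1.

L_3(x); series = -x^3/6 + 3 x^2/2 - 3 x + 1


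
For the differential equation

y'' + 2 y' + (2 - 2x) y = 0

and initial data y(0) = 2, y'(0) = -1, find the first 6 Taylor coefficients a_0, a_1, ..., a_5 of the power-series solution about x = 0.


Ansatz: y(x) = sum_{n>=0} a_n x^n, so y'(x) = sum_{n>=1} n a_n x^(n-1) and y''(x) = sum_{n>=2} n(n-1) a_n x^(n-2).
Substitute into P(x) y'' + Q(x) y' + R(x) y = 0 with P(x) = 1, Q(x) = 2, R(x) = 2 - 2x, and match powers of x.
Initial conditions: a_0 = 2, a_1 = -1.
Setting the coefficient of each power of x to zero and solving order by order (substituting the coefficients already found):
  x^0: 2 a_2 + 2 a_1 + 2 a_0 = 0  ->  2 a_2 = -2 a_1 - 2 a_0 = -2  ->  a_2 = -1
  x^1: 6 a_3 + 4 a_2 + 2 a_1 - 2 a_0 = 0  ->  6 a_3 = -4 a_2 - 2 a_1 + 2 a_0 = 10  ->  a_3 = 5/3
  x^2: 12 a_4 + 6 a_3 + 2 a_2 - 2 a_1 = 0  ->  12 a_4 = -6 a_3 - 2 a_2 + 2 a_1 = -10  ->  a_4 = -5/6
  x^3: 20 a_5 + 8 a_4 + 2 a_3 - 2 a_2 = 0  ->  20 a_5 = -8 a_4 - 2 a_3 + 2 a_2 = 4/3  ->  a_5 = 1/15
Truncated series: y(x) = 2 - x - x^2 + (5/3) x^3 - (5/6) x^4 + (1/15) x^5 + O(x^6).

a_0 = 2; a_1 = -1; a_2 = -1; a_3 = 5/3; a_4 = -5/6; a_5 = 1/15


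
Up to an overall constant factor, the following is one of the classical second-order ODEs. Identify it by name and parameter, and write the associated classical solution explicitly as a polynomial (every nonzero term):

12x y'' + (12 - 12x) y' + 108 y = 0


All three coefficients share the factor 12; dividing through by 12 gives  x y'' + (1 - x) y' + 9 y = 0.
This matches the Laguerre equation x y'' + (1 - x) y' + n y = 0 with n = 9; the polynomial solution is L_9(x).
With y = sum_k a_k x^k, matching x^k gives (k+1)k a_{k+1} + (k+1) a_{k+1} - k a_k + n a_k = 0, i.e. (k+1)^2 a_{k+1} = (k - n) a_k = (k - 9) a_k. The right side vanishes at k = 9, so the series terminates at degree 9.
Standard normalization L_n(0) = 1 gives a_0 = 1. Work upward with a_{k+1} = (k - 9) a_k / (k+1)^2:
  a_1 = (0 - 9)(1) / 1^2 = -9/1 = -9
  a_2 = (1 - 9)(-9) / 2^2 = 72/4 = 18
  a_3 = (2 - 9)(18) / 3^2 = -126/9 = -14
  a_4 = (3 - 9)(-14) / 4^2 = 84/16 = 21/4
  a_5 = (4 - 9)(21/4) / 5^2 = (-105/4)/25 = -21/20
  a_6 = (5 - 9)(-21/20) / 6^2 = (21/5)/36 = 7/60
  a_7 = (6 - 9)(7/60) / 7^2 = (-7/20)/49 = -1/140
  a_8 = (7 - 9)(-1/140) / 8^2 = (1/70)/64 = 1/4480
  a_9 = (8 - 9)(1/4480) / 9^2 = (-1/4480)/81 = -1/362880
Hence L_9(x) = -x^9/362880 + x^8/4480 - x^7/140 + 7 x^6/60 - 21 x^5/20 + 21 x^4/4 - 14 x^3 + 18 x^2 - 9 x + 1.

L_9(x); series = -x^9/362880 + x^8/4480 - x^7/140 + 7 x^6/60 - 21 x^5/20 + 21 x^4/4 - 14 x^3 + 18 x^2 - 9 x + 1


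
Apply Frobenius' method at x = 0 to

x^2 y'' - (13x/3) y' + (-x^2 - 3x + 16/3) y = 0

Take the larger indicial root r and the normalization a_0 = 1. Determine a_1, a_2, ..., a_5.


Write in Frobenius form y'' + (p(x)/x) y' + (q(x)/x^2) y = 0:
  p(x) = -13/3,  q(x) = -x^2 - 3x + 16/3.
Indicial equation: r(r-1) + (-13/3) r + (16/3) = 0 -> roots r_1 = 4, r_2 = 4/3.
Take r = r_1 = 4. Let y(x) = x^r sum_{n>=0} a_n x^n with a_0 = 1.
Substitute y = x^r sum a_n x^n and match x^{r+n}. The recurrence is
  D(n) a_n - 3 a_{n-1} - 1 a_{n-2} = 0,  where D(n) = (r+n)(r+n-1) + (-13/3)(r+n) + (16/3).
  a_n = [3 a_{n-1} + 1 a_{n-2}] / D(n).
Since the indicial polynomial factors as (r - r_1)(r - r_2), D(n) = (r_1 + n - r_1)(r_1 + n - r_2) = n(n + 8/3).
Evaluating step by step (a_0 = 1):
  n = 1: D(1) = 1(1 + 8/3) = 11/3; numerator = 3(1) = 3; a_1 = (3)/(11/3) = 9/11
  n = 2: D(2) = 2(2 + 8/3) = 28/3; numerator = 3(9/11) + 1(1) = 38/11; a_2 = (38/11)/(28/3) = 57/154
  n = 3: D(3) = 3(3 + 8/3) = 17; numerator = 3(57/154) + 1(9/11) = 27/14; a_3 = (27/14)/(17) = 27/238
  n = 4: D(4) = 4(4 + 8/3) = 80/3; numerator = 3(27/238) + 1(57/154) = 930/1309; a_4 = (930/1309)/(80/3) = 279/10472
  n = 5: D(5) = 5(5 + 8/3) = 115/3; numerator = 3(279/10472) + 1(27/238) = 2025/10472; a_5 = (2025/10472)/(115/3) = 1215/240856

r = 4; a_0 = 1; a_1 = 9/11; a_2 = 57/154; a_3 = 27/238; a_4 = 279/10472; a_5 = 1215/240856


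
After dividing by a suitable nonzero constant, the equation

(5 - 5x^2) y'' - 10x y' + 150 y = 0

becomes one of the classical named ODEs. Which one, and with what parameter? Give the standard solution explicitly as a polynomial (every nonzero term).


All three coefficients share the factor 5; dividing through by 5 gives  (1 - x^2) y'' - 2x y' + 30 y = 0.
This matches the Legendre equation (1 - x^2) y'' - 2x y' + n(n+1) y = 0 (note the -2x y' term) with n(n+1) = 30, so n = 5; the polynomial solution is P_5(x).
With y = sum_k a_k x^k, matching x^k gives (k+2)(k+1) a_{k+2} = [k(k+1) - n(n+1)] a_k = (k - 5)(k + 6) a_k. The right side vanishes at k = 5, so the series with the parity of 5 terminates at degree 5.
Standard normalization (P_n(1) = 1): leading coefficient (2n)!/(2^n (n!)^2) = 3628800/(32*14400) = 63/8, so a_5 = 63/8. Work downward with a_k = (k+1)(k+2) a_{k+2} / ((k - 5)(k + 6)):
  a_3 = (4)(5)(63/8) / ((3 - 5)(3 + 6)) = (315/2)/(-18) = -35/4
  a_1 = (2)(3)(-35/4) / ((1 - 5)(1 + 6)) = (-105/2)/(-28) = 15/8
Hence P_5(x) = 63 x^5/8 - 35 x^3/4 + 15 x/8.

P_5(x); series = 63 x^5/8 - 35 x^3/4 + 15 x/8


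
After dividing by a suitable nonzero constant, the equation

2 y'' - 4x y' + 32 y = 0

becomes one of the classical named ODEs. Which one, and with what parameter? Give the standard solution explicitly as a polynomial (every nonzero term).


All three coefficients share the factor 2; dividing through by 2 gives  y'' - 2x y' + 16 y = 0.
This matches the Hermite equation y'' - 2x y' + 2n y = 0 with 2n = 16, so n = 8; the polynomial solution is H_8(x).
With y = sum_k a_k x^k, matching x^k gives (k+2)(k+1) a_{k+2} = 2(k - n) a_k = 2(k - 8) a_k. The right side vanishes at k = 8, so the series with the parity of 8 terminates at degree 8.
Standard normalization: leading coefficient of H_n is 2^n, so a_8 = 2^8 = 256. Work downward with a_k = (k+1)(k+2) a_{k+2} / (2(k - n)):
  a_6 = (7)(8)(256) / (2(6 - 8)) = 14336/(-4) = -3584
  a_4 = (5)(6)(-3584) / (2(4 - 8)) = -107520/(-8) = 13440
  a_2 = (3)(4)(13440) / (2(2 - 8)) = 161280/(-12) = -13440
  a_0 = (1)(2)(-13440) / (2(0 - 8)) = -26880/(-16) = 1680
Hence H_8(x) = 256 x^8 - 3584 x^6 + 13440 x^4 - 13440 x^2 + 1680.

H_8(x); series = 256 x^8 - 3584 x^6 + 13440 x^4 - 13440 x^2 + 1680


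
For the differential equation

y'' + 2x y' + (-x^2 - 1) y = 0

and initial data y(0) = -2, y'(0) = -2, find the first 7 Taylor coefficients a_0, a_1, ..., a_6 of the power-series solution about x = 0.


Ansatz: y(x) = sum_{n>=0} a_n x^n, so y'(x) = sum_{n>=1} n a_n x^(n-1) and y''(x) = sum_{n>=2} n(n-1) a_n x^(n-2).
Substitute into P(x) y'' + Q(x) y' + R(x) y = 0 with P(x) = 1, Q(x) = 2x, R(x) = -x^2 - 1, and match powers of x.
Initial conditions: a_0 = -2, a_1 = -2.
Setting the coefficient of each power of x to zero and solving order by order (substituting the coefficients already found):
  x^0: 2 a_2 - a_0 = 0  ->  2 a_2 = a_0 = -2  ->  a_2 = -1
  x^1: 6 a_3 + a_1 = 0  ->  6 a_3 = -a_1 = 2  ->  a_3 = 1/3
  x^2: 12 a_4 + 3 a_2 - a_0 = 0  ->  12 a_4 = -3 a_2 + a_0 = 1  ->  a_4 = 1/12
  x^3: 20 a_5 + 5 a_3 - a_1 = 0  ->  20 a_5 = -5 a_3 + a_1 = -11/3  ->  a_5 = -11/60
  x^4: 30 a_6 + 7 a_4 - a_2 = 0  ->  30 a_6 = -7 a_4 + a_2 = -19/12  ->  a_6 = -19/360
Truncated series: y(x) = -2 - 2 x - x^2 + (1/3) x^3 + (1/12) x^4 - (11/60) x^5 - (19/360) x^6 + O(x^7).

a_0 = -2; a_1 = -2; a_2 = -1; a_3 = 1/3; a_4 = 1/12; a_5 = -11/60; a_6 = -19/360


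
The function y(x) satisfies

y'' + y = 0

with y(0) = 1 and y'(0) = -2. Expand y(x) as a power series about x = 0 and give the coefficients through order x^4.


Ansatz: y(x) = sum_{n>=0} a_n x^n, so y'(x) = sum_{n>=1} n a_n x^(n-1) and y''(x) = sum_{n>=2} n(n-1) a_n x^(n-2).
Substitute into P(x) y'' + Q(x) y' + R(x) y = 0 with P(x) = 1, Q(x) = 0, R(x) = 1, and match powers of x.
Initial conditions: a_0 = 1, a_1 = -2.
Setting the coefficient of each power of x to zero and solving order by order (substituting the coefficients already found):
  x^0: 2 a_2 + a_0 = 0  ->  2 a_2 = -a_0 = -1  ->  a_2 = -1/2
  x^1: 6 a_3 + a_1 = 0  ->  6 a_3 = -a_1 = 2  ->  a_3 = 1/3
  x^2: 12 a_4 + a_2 = 0  ->  12 a_4 = -a_2 = 1/2  ->  a_4 = 1/24
Truncated series: y(x) = 1 - 2 x - (1/2) x^2 + (1/3) x^3 + (1/24) x^4 + O(x^5).

a_0 = 1; a_1 = -2; a_2 = -1/2; a_3 = 1/3; a_4 = 1/24


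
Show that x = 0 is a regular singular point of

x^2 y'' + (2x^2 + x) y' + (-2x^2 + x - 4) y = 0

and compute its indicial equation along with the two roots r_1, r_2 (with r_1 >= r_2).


Divide by x^2 to reach normal form y'' + P_1(x) y' + P_2(x) y = 0 with P_1(x) = 2 + 1/x and P_2(x) = -2 + 1/x - 4/x^2.
x = 0 is a singular point because the y'-coefficient 2 + 1/x has a pole at x = 0 and the y-coefficient -2 + 1/x - 4/x^2 has a pole at x = 0.
It is a regular singular point because x P_1(x) = p(x) = 2x + 1 and x^2 P_2(x) = q(x) = -2x^2 + x - 4 are polynomials, hence analytic at x = 0.
p(0) = 1,  q(0) = -4.
Indicial equation: r(r-1) + p(0) r + q(0) = 0, i.e. r^2 + (p(0) - 1) r + q(0) = 0, i.e. r^2 - 4 = 0.
Discriminant: (0)^2 - 4(-4) = 16, so r = (0 ± 4)/2.
Solving: r_1 = 2, r_2 = -2.

indicial: r^2 - 4 = 0; roots r_1 = 2, r_2 = -2


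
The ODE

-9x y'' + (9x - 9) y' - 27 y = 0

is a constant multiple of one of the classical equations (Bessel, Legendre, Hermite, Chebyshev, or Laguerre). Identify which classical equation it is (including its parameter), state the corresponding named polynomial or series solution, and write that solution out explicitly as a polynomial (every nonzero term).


All three coefficients share the factor -9; dividing through by -9 gives  x y'' + (1 - x) y' + 3 y = 0.
This matches the Laguerre equation x y'' + (1 - x) y' + n y = 0 with n = 3; the polynomial solution is L_3(x).
With y = sum_k a_k x^k, matching x^k gives (k+1)k a_{k+1} + (k+1) a_{k+1} - k a_k + n a_k = 0, i.e. (k+1)^2 a_{k+1} = (k - n) a_k = (k - 3) a_k. The right side vanishes at k = 3, so the series terminates at degree 3.
Standard normalization L_n(0) = 1 gives a_0 = 1. Work upward with a_{k+1} = (k - 3) a_k / (k+1)^2:
  a_1 = (0 - 3)(1) / 1^2 = -3/1 = -3
  a_2 = (1 - 3)(-3) / 2^2 = 6/4 = 3/2
  a_3 = (2 - 3)(3/2) / 3^2 = (-3/2)/9 = -1/6
Hence L_3(x) = -x^3/6 + 3 x^2/2 - 3 x + 1.

L_3(x); series = -x^3/6 + 3 x^2/2 - 3 x + 1


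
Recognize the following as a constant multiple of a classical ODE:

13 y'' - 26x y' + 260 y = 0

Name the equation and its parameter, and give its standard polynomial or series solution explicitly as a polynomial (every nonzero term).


All three coefficients share the factor 13; dividing through by 13 gives  y'' - 2x y' + 20 y = 0.
This matches the Hermite equation y'' - 2x y' + 2n y = 0 with 2n = 20, so n = 10; the polynomial solution is H_10(x).
With y = sum_k a_k x^k, matching x^k gives (k+2)(k+1) a_{k+2} = 2(k - n) a_k = 2(k - 10) a_k. The right side vanishes at k = 10, so the series with the parity of 10 terminates at degree 10.
Standard normalization: leading coefficient of H_n is 2^n, so a_10 = 2^10 = 1024. Work downward with a_k = (k+1)(k+2) a_{k+2} / (2(k - n)):
  a_8 = (9)(10)(1024) / (2(8 - 10)) = 92160/(-4) = -23040
  a_6 = (7)(8)(-23040) / (2(6 - 10)) = -1290240/(-8) = 161280
  a_4 = (5)(6)(161280) / (2(4 - 10)) = 4838400/(-12) = -403200
  a_2 = (3)(4)(-403200) / (2(2 - 10)) = -4838400/(-16) = 302400
  a_0 = (1)(2)(302400) / (2(0 - 10)) = 604800/(-20) = -30240
Hence H_10(x) = 1024 x^10 - 23040 x^8 + 161280 x^6 - 403200 x^4 + 302400 x^2 - 30240.

H_10(x); series = 1024 x^10 - 23040 x^8 + 161280 x^6 - 403200 x^4 + 302400 x^2 - 30240


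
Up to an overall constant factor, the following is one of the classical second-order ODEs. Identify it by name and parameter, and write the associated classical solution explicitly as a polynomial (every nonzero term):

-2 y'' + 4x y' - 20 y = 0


All three coefficients share the factor -2; dividing through by -2 gives  y'' - 2x y' + 10 y = 0.
This matches the Hermite equation y'' - 2x y' + 2n y = 0 with 2n = 10, so n = 5; the polynomial solution is H_5(x).
With y = sum_k a_k x^k, matching x^k gives (k+2)(k+1) a_{k+2} = 2(k - n) a_k = 2(k - 5) a_k. The right side vanishes at k = 5, so the series with the parity of 5 terminates at degree 5.
Standard normalization: leading coefficient of H_n is 2^n, so a_5 = 2^5 = 32. Work downward with a_k = (k+1)(k+2) a_{k+2} / (2(k - n)):
  a_3 = (4)(5)(32) / (2(3 - 5)) = 640/(-4) = -160
  a_1 = (2)(3)(-160) / (2(1 - 5)) = -960/(-8) = 120
Hence H_5(x) = 32 x^5 - 160 x^3 + 120 x.

H_5(x); series = 32 x^5 - 160 x^3 + 120 x


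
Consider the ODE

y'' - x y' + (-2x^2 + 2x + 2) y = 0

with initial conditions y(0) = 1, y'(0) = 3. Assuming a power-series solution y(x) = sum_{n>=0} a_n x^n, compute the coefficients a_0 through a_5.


Ansatz: y(x) = sum_{n>=0} a_n x^n, so y'(x) = sum_{n>=1} n a_n x^(n-1) and y''(x) = sum_{n>=2} n(n-1) a_n x^(n-2).
Substitute into P(x) y'' + Q(x) y' + R(x) y = 0 with P(x) = 1, Q(x) = -x, R(x) = -2x^2 + 2x + 2, and match powers of x.
Initial conditions: a_0 = 1, a_1 = 3.
Setting the coefficient of each power of x to zero and solving order by order (substituting the coefficients already found):
  x^0: 2 a_2 + 2 a_0 = 0  ->  2 a_2 = -2 a_0 = -2  ->  a_2 = -1
  x^1: 6 a_3 + a_1 + 2 a_0 = 0  ->  6 a_3 = -a_1 - 2 a_0 = -5  ->  a_3 = -5/6
  x^2: 12 a_4 + 2 a_1 - 2 a_0 = 0  ->  12 a_4 = -2 a_1 + 2 a_0 = -4  ->  a_4 = -1/3
  x^3: 20 a_5 - a_3 + 2 a_2 - 2 a_1 = 0  ->  20 a_5 = a_3 - 2 a_2 + 2 a_1 = 43/6  ->  a_5 = 43/120
Truncated series: y(x) = 1 + 3 x - x^2 - (5/6) x^3 - (1/3) x^4 + (43/120) x^5 + O(x^6).

a_0 = 1; a_1 = 3; a_2 = -1; a_3 = -5/6; a_4 = -1/3; a_5 = 43/120


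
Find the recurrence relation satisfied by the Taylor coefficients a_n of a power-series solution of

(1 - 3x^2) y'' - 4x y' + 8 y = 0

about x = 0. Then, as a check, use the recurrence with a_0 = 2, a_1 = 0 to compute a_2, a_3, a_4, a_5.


Substitute y = sum_n a_n x^n.
(1 - 3 x^2) y'' contributes (n+2)(n+1) a_{n+2} - 3 n(n-1) a_n at x^n.
-4 x y'(x) contributes -4 n a_n at x^n.
8 y(x) contributes 8 a_n at x^n.
Matching x^n: (n+2)(n+1) a_{n+2} + (-3 n(n-1) - 4 n + 8) a_n = 0.
Thus a_{n+2} = (3 n(n-1) + 4 n - 8) / ((n+1)(n+2)) * a_n.

Check with a_0 = 2, a_1 = 0 (apply the recurrence for n = 0, 1, 2, 3): a_0 = 2, a_1 = 0, a_2 = -8, a_3 = 0, a_4 = -4, a_5 = 0.

a_(n+2) = (3 n(n-1) + 4 n - 8) / ((n+1)(n+2)) * a_n; check: a_0 = 2, a_1 = 0, a_2 = -8, a_3 = 0, a_4 = -4, a_5 = 0


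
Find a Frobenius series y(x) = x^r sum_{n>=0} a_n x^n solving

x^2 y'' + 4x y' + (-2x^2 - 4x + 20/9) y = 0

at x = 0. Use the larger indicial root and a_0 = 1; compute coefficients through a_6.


Write in Frobenius form y'' + (p(x)/x) y' + (q(x)/x^2) y = 0:
  p(x) = 4,  q(x) = -2x^2 - 4x + 20/9.
Indicial equation: r(r-1) + (4) r + (20/9) = 0 -> roots r_1 = -4/3, r_2 = -5/3.
Take r = r_1 = -4/3. Let y(x) = x^r sum_{n>=0} a_n x^n with a_0 = 1.
Substitute y = x^r sum a_n x^n and match x^{r+n}. The recurrence is
  D(n) a_n - 4 a_{n-1} - 2 a_{n-2} = 0,  where D(n) = (r+n)(r+n-1) + (4)(r+n) + (20/9).
  a_n = [4 a_{n-1} + 2 a_{n-2}] / D(n).
Since the indicial polynomial factors as (r - r_1)(r - r_2), D(n) = (r_1 + n - r_1)(r_1 + n - r_2) = n(n + 1/3).
Evaluating step by step (a_0 = 1):
  n = 1: D(1) = 1(1 + 1/3) = 4/3; numerator = 4(1) = 4; a_1 = (4)/(4/3) = 3
  n = 2: D(2) = 2(2 + 1/3) = 14/3; numerator = 4(3) + 2(1) = 14; a_2 = (14)/(14/3) = 3
  n = 3: D(3) = 3(3 + 1/3) = 10; numerator = 4(3) + 2(3) = 18; a_3 = (18)/(10) = 9/5
  n = 4: D(4) = 4(4 + 1/3) = 52/3; numerator = 4(9/5) + 2(3) = 66/5; a_4 = (66/5)/(52/3) = 99/130
  n = 5: D(5) = 5(5 + 1/3) = 80/3; numerator = 4(99/130) + 2(9/5) = 432/65; a_5 = (432/65)/(80/3) = 81/325
  n = 6: D(6) = 6(6 + 1/3) = 38; numerator = 4(81/325) + 2(99/130) = 63/25; a_6 = (63/25)/(38) = 63/950

r = -4/3; a_0 = 1; a_1 = 3; a_2 = 3; a_3 = 9/5; a_4 = 99/130; a_5 = 81/325; a_6 = 63/950


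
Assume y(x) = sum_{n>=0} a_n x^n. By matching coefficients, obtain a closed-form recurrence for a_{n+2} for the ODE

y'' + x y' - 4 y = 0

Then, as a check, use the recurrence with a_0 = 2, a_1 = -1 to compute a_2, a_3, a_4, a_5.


Substitute y = sum_n a_n x^n.
y''(x) has coefficient (n+2)(n+1) a_{n+2} at x^n;
x y'(x) has coefficient n a_n at x^n (shift);
-4 y(x) has coefficient -4 a_n at x^n.
Matching x^n: (n+2)(n+1) a_{n+2} + (n - 4) a_n = 0.
Thus a_{n+2} = (-n + 4) / ((n+1)(n+2)) * a_n.

Check with a_0 = 2, a_1 = -1 (apply the recurrence for n = 0, 1, 2, 3): a_0 = 2, a_1 = -1, a_2 = 4, a_3 = -1/2, a_4 = 2/3, a_5 = -1/40.

a_(n+2) = (-n + 4) / ((n+1)(n+2)) * a_n; check: a_0 = 2, a_1 = -1, a_2 = 4, a_3 = -1/2, a_4 = 2/3, a_5 = -1/40


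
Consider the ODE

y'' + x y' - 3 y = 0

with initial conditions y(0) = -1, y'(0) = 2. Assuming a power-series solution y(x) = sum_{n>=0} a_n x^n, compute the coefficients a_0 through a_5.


Ansatz: y(x) = sum_{n>=0} a_n x^n, so y'(x) = sum_{n>=1} n a_n x^(n-1) and y''(x) = sum_{n>=2} n(n-1) a_n x^(n-2).
Substitute into P(x) y'' + Q(x) y' + R(x) y = 0 with P(x) = 1, Q(x) = x, R(x) = -3, and match powers of x.
Initial conditions: a_0 = -1, a_1 = 2.
Setting the coefficient of each power of x to zero and solving order by order (substituting the coefficients already found):
  x^0: 2 a_2 - 3 a_0 = 0  ->  2 a_2 = 3 a_0 = -3  ->  a_2 = -3/2
  x^1: 6 a_3 - 2 a_1 = 0  ->  6 a_3 = 2 a_1 = 4  ->  a_3 = 2/3
  x^2: 12 a_4 - a_2 = 0  ->  12 a_4 = a_2 = -3/2  ->  a_4 = -1/8
  x^3: 20 a_5 = 0  ->  a_5 = 0
Truncated series: y(x) = -1 + 2 x - (3/2) x^2 + (2/3) x^3 - (1/8) x^4 + O(x^6).

a_0 = -1; a_1 = 2; a_2 = -3/2; a_3 = 2/3; a_4 = -1/8; a_5 = 0


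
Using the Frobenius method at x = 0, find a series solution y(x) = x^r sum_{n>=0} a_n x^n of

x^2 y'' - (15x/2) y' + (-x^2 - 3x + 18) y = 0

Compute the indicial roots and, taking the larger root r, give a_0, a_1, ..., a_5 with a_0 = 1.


Write in Frobenius form y'' + (p(x)/x) y' + (q(x)/x^2) y = 0:
  p(x) = -15/2,  q(x) = -x^2 - 3x + 18.
Indicial equation: r(r-1) + (-15/2) r + (18) = 0 -> roots r_1 = 9/2, r_2 = 4.
Take r = r_1 = 9/2. Let y(x) = x^r sum_{n>=0} a_n x^n with a_0 = 1.
Substitute y = x^r sum a_n x^n and match x^{r+n}. The recurrence is
  D(n) a_n - 3 a_{n-1} - 1 a_{n-2} = 0,  where D(n) = (r+n)(r+n-1) + (-15/2)(r+n) + (18).
  a_n = [3 a_{n-1} + 1 a_{n-2}] / D(n).
Since the indicial polynomial factors as (r - r_1)(r - r_2), D(n) = (r_1 + n - r_1)(r_1 + n - r_2) = n(n + 1/2).
Evaluating step by step (a_0 = 1):
  n = 1: D(1) = 1(1 + 1/2) = 3/2; numerator = 3(1) = 3; a_1 = (3)/(3/2) = 2
  n = 2: D(2) = 2(2 + 1/2) = 5; numerator = 3(2) + 1(1) = 7; a_2 = (7)/(5) = 7/5
  n = 3: D(3) = 3(3 + 1/2) = 21/2; numerator = 3(7/5) + 1(2) = 31/5; a_3 = (31/5)/(21/2) = 62/105
  n = 4: D(4) = 4(4 + 1/2) = 18; numerator = 3(62/105) + 1(7/5) = 111/35; a_4 = (111/35)/(18) = 37/210
  n = 5: D(5) = 5(5 + 1/2) = 55/2; numerator = 3(37/210) + 1(62/105) = 47/42; a_5 = (47/42)/(55/2) = 47/1155

r = 9/2; a_0 = 1; a_1 = 2; a_2 = 7/5; a_3 = 62/105; a_4 = 37/210; a_5 = 47/1155


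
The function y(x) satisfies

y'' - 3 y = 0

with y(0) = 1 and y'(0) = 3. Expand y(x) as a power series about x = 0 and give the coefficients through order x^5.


Ansatz: y(x) = sum_{n>=0} a_n x^n, so y'(x) = sum_{n>=1} n a_n x^(n-1) and y''(x) = sum_{n>=2} n(n-1) a_n x^(n-2).
Substitute into P(x) y'' + Q(x) y' + R(x) y = 0 with P(x) = 1, Q(x) = 0, R(x) = -3, and match powers of x.
Initial conditions: a_0 = 1, a_1 = 3.
Setting the coefficient of each power of x to zero and solving order by order (substituting the coefficients already found):
  x^0: 2 a_2 - 3 a_0 = 0  ->  2 a_2 = 3 a_0 = 3  ->  a_2 = 3/2
  x^1: 6 a_3 - 3 a_1 = 0  ->  6 a_3 = 3 a_1 = 9  ->  a_3 = 3/2
  x^2: 12 a_4 - 3 a_2 = 0  ->  12 a_4 = 3 a_2 = 9/2  ->  a_4 = 3/8
  x^3: 20 a_5 - 3 a_3 = 0  ->  20 a_5 = 3 a_3 = 9/2  ->  a_5 = 9/40
Truncated series: y(x) = 1 + 3 x + (3/2) x^2 + (3/2) x^3 + (3/8) x^4 + (9/40) x^5 + O(x^6).

a_0 = 1; a_1 = 3; a_2 = 3/2; a_3 = 3/2; a_4 = 3/8; a_5 = 9/40


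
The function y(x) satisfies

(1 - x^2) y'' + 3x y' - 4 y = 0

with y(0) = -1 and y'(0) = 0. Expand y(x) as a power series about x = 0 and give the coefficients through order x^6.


Ansatz: y(x) = sum_{n>=0} a_n x^n, so y'(x) = sum_{n>=1} n a_n x^(n-1) and y''(x) = sum_{n>=2} n(n-1) a_n x^(n-2).
Substitute into P(x) y'' + Q(x) y' + R(x) y = 0 with P(x) = 1 - x^2, Q(x) = 3x, R(x) = -4, and match powers of x.
Initial conditions: a_0 = -1, a_1 = 0.
Setting the coefficient of each power of x to zero and solving order by order (substituting the coefficients already found):
  x^0: 2 a_2 - 4 a_0 = 0  ->  2 a_2 = 4 a_0 = -4  ->  a_2 = -2
  x^1: 6 a_3 - a_1 = 0  ->  6 a_3 = a_1 = 0  ->  a_3 = 0
  x^2: 12 a_4 = 0  ->  a_4 = 0
  x^3: 20 a_5 - a_3 = 0  ->  20 a_5 = a_3 = 0  ->  a_5 = 0
  x^4: 30 a_6 - 4 a_4 = 0  ->  30 a_6 = 4 a_4 = 0  ->  a_6 = 0
Truncated series: y(x) = -1 - 2 x^2 + O(x^7).

a_0 = -1; a_1 = 0; a_2 = -2; a_3 = 0; a_4 = 0; a_5 = 0; a_6 = 0
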